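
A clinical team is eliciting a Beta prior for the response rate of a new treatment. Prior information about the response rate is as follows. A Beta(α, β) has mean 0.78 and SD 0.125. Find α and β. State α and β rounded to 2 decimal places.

Variance = 0.125² = 0.015625. The moment-matching identity α+β = μ(1−μ)/Var − 1 gives
α+β = 0.1716/0.015625 − 1 = 9.9824, so α = μ·9.9824 = 7.79 and β = (1−μ)·9.9824 = 2.20.

α = 7.79, β = 2.20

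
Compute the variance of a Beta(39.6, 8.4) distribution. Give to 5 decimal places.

Var = αβ/[(α+β)²(α+β+1)] = (39.6×8.4)/(48.0²×49.0) = 332.64/112896.000 = 0.00295.

0.00295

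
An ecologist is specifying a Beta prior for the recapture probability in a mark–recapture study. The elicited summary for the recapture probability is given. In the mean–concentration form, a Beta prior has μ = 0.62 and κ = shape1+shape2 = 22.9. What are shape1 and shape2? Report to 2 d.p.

shape1 = 14.20, shape2 = 8.70

Split κ in proportion μ : (1−μ): shape1 = 0.62·22.9 = 14.20, shape2 = 22.9 − 14.20 = 8.70.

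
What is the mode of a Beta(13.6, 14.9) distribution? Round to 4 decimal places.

With α,β > 1, mode = (α−1)/(α+β−2) = 12.6/26.5 = 0.4755.

0.4755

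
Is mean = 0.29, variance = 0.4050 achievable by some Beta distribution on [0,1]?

The Beta variance bound is σ² < μ(1−μ).
Here μ(1−μ) = 0.29×0.71 = 0.2059, and 0.4050 ≥ 0.2059.

No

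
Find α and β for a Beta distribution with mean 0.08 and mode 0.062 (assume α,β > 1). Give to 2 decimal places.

α = 3.89, β = 44.77

Let s = α+β. Mean gives α = μs = 0.08s; mode gives (α−1)/(s−2) = 0.062.
Substituting: 0.08s − 1 = 0.062(s−2) = 0.062s − 0.124, so 0.018s = 0.876 and s = 48.6667.
Then α = 0.08×48.6667 = 3.89 and β = s−α = 44.77.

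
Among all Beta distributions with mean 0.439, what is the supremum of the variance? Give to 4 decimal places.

0.2463

For fixed mean μ the Beta variance is μ(1−μ)/(α+β+1), increasing as α+β decreases.
Its least upper bound (not attained) is μ(1−μ) = 0.439·0.561 = 0.2463.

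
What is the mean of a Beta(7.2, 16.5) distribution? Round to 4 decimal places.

The Beta mean is α/(α+β) = 7.2/(7.2+16.5) = 0.3038.

0.3038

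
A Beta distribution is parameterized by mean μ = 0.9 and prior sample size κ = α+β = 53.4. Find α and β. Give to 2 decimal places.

α = 48.06, β = 5.34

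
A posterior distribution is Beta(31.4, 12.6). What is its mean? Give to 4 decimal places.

E[X] = α/(α+β) = 31.4/44.0 = 0.7136.

0.7136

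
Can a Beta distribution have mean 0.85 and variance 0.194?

The Beta variance bound is σ² < μ(1−μ).
Here μ(1−μ) = 0.85×0.15 = 0.1275, and 0.194 ≥ 0.1275.

No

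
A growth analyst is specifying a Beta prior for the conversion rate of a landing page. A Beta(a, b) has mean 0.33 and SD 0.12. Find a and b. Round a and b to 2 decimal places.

Variance = 0.12² = 0.0144. The moment-matching identity a+b = μ(1−μ)/Var − 1 gives
a+b = 0.2211/0.0144 − 1 = 14.3542, so a = μ·14.3542 = 4.74 and b = (1−μ)·14.3542 = 9.62.

a = 4.74, b = 9.62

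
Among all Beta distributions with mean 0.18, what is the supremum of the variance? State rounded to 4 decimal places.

Var = μ(1−μ)/(α+β+1), which approaches μ(1−μ) as α+β → 0.
So the supremum is μ(1−μ) = 0.18×0.82 = 0.1476.

0.1476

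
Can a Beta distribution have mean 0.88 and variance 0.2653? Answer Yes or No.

No

A Beta with mean μ has variance μ(1−μ)/(α+β+1) < μ(1−μ).
Here μ(1−μ) = 0.88×0.12 = 0.1056, and 0.2653 ≥ 0.1056.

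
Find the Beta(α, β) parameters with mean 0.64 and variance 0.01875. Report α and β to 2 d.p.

α = 7.22, β = 4.06

Let s = α+β. The Beta variance is μ(1−μ)/(s+1).
So s+1 = μ(1−μ)/σ² = (0.64×0.36)/0.01875 = 0.2304/0.01875 = 12.2880, giving s = 11.2880.
Then α = μs = 0.64×11.2880 = 7.22 and β = (1−μ)s = 0.36×11.2880 = 4.06.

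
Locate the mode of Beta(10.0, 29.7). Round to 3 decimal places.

The density x^(α−1)(1−x)^(β−1) is maximised at (α−1)/(α+β−2) = 9.0/37.7 = 0.239.

0.239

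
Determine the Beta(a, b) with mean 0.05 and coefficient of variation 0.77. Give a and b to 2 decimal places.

a = 1.55, b = 29.49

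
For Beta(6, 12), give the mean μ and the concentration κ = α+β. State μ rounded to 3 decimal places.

μ = 0.333, κ = 18

κ = α+β = 6+12 = 18; μ = α/κ = 6/18 = 0.333.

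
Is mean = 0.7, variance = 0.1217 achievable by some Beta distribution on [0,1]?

Yes

The Beta variance bound is σ² < μ(1−μ).
Here μ(1−μ) = 0.7×0.3 = 0.21, and 0.1217 < 0.21.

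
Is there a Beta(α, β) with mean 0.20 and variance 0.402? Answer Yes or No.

No

For any Beta, Var(X) < E[X]·(1−E[X]).
Here μ(1−μ) = 0.20×0.80 = 0.1600, and 0.402 ≥ 0.1600.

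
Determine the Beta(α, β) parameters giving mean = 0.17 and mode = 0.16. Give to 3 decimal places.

α = 11.560, β = 56.440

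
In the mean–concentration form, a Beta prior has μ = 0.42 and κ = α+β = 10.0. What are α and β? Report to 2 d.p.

α = 4.20, β = 5.80

α = μκ = 0.42×10.0 = 4.20 and β = (1−μ)κ = 0.58×10.0 = 5.80.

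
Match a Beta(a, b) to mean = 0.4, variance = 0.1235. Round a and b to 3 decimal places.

By moment matching, a+b = μ(1−μ)/σ² − 1 = (0.4·0.6)/0.1235 − 1 = 1.9433 − 1 = 0.9433.
Since a/(a+b) = μ, a = 0.4·0.9433 = 0.377 and b = 0.6·0.9433 = 0.566.

a = 0.377, b = 0.566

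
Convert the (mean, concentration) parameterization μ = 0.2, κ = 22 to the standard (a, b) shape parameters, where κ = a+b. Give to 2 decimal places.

Split κ in proportion μ : (1−μ): a = 0.2·22 = 4.40, b = 22 − 4.40 = 17.60.

a = 4.40, b = 17.60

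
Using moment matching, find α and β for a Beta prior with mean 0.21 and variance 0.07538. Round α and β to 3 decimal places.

Let s = α+β. The Beta variance is μ(1−μ)/(s+1).
So s+1 = μ(1−μ)/σ² = (0.21×0.79)/0.07538 = 0.1659/0.07538 = 2.2008, giving s = 1.2008.
Then α = μs = 0.21×1.2008 = 0.252 and β = (1−μ)s = 0.79×1.2008 = 0.949.

α = 0.252, β = 0.949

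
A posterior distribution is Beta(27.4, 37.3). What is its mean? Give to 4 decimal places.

E[X] = α/(α+β) = 27.4/64.7 = 0.4235.

0.4235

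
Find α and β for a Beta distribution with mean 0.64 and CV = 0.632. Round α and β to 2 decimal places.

σ = CV·μ = 0.632×0.64 = 0.40448, so σ² = 0.163604.
s+1 = μ(1−μ)/σ² = 0.2304/0.163604 = 1.4083, so s = α+β = 0.4083.
α = μs = 0.26, β = (1−μ)s = 0.15.

α = 0.26, β = 0.15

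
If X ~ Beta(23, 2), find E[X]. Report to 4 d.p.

The Beta mean is α/(α+β) = 23/(23+2) = 0.9200.

0.9200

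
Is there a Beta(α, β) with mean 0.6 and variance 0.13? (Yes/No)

The Beta variance bound is σ² < μ(1−μ).
Here μ(1−μ) = 0.6×0.4 = 0.24, and 0.13 < 0.24.

Yes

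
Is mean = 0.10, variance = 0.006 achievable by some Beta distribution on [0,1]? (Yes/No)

Yes

A Beta with mean μ has variance μ(1−μ)/(α+β+1) < μ(1−μ).
Here μ(1−μ) = 0.10×0.90 = 0.0900, and 0.006 < 0.0900.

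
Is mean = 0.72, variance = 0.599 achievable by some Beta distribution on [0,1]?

No

For any Beta, Var(X) < E[X]·(1−E[X]).
Here μ(1−μ) = 0.72×0.28 = 0.2016, and 0.599 ≥ 0.2016.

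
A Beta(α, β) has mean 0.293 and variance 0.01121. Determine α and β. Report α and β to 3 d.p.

Let s = α+β. The Beta variance is μ(1−μ)/(s+1).
So s+1 = μ(1−μ)/σ² = (0.293×0.707)/0.01121 = 0.207151/0.01121 = 18.4791, giving s = 17.4791.
Then α = μs = 0.293×17.4791 = 5.121 and β = (1−μ)s = 0.707×17.4791 = 12.358.

α = 5.121, β = 12.358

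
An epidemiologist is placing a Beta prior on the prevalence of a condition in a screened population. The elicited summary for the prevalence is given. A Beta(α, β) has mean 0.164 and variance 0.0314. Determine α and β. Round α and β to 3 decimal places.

By moment matching, α+β = μ(1−μ)/σ² − 1 = (0.164·0.836)/0.0314 − 1 = 4.3664 − 1 = 3.3664.
Since α/(α+β) = μ, α = 0.164·3.3664 = 0.552 and β = 0.836·3.3664 = 2.814.

α = 0.552, β = 2.814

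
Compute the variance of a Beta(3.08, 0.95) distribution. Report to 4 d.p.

0.0358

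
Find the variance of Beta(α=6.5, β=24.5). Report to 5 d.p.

Var = αβ/[(α+β)²(α+β+1)] = (6.5×24.5)/(31.0²×32.0) = 159.25/30752.000 = 0.00518.

0.00518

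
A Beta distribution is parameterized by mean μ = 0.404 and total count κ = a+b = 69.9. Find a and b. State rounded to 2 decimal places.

a = 28.24, b = 41.66

Split κ in proportion μ : (1−μ): a = 0.404·69.9 = 28.24, b = 69.9 − 28.24 = 41.66.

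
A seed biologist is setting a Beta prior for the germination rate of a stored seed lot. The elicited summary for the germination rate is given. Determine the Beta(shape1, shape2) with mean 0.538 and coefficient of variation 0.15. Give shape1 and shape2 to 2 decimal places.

Var = (CV·μ)² = (0.15×0.538)² = 0.006512.
shape1+shape2 = μ(1−μ)/Var − 1 = 0.248556/0.006512 − 1 = 37.1660.
Thus shape1 = 0.538·37.1660 = 20.00 and shape2 = 0.462·37.1660 = 17.17.

shape1 = 20.00, shape2 = 17.17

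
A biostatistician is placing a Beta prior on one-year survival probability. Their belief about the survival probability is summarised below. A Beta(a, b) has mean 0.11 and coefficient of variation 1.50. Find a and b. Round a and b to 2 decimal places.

a = 0.29, b = 2.31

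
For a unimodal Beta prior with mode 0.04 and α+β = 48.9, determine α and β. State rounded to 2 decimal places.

α = 2.88, β = 46.02

For α,β>1 the mode is (α−1)/(α+β−2), so α = mode·(κ−2)+1 = 0.04×46.9+1 = 2.88.
And β = (1−mode)·(κ−2)+1 = 0.96×46.9+1 = 46.02.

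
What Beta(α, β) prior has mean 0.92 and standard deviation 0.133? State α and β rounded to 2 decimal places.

Variance = 0.133² = 0.017689. The moment-matching identity α+β = μ(1−μ)/Var − 1 gives
α+β = 0.0736/0.017689 − 1 = 3.1608, so α = μ·3.1608 = 2.91 and β = (1−μ)·3.1608 = 0.25.

α = 2.91, β = 0.25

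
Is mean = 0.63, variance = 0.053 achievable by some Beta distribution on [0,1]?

Yes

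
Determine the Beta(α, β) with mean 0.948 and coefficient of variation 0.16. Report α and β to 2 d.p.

α = 1.08, β = 0.06

σ = CV·μ = 0.16×0.948 = 0.15168, so σ² = 0.023007.
s+1 = μ(1−μ)/σ² = 0.049296/0.023007 = 2.1427, so s = α+β = 1.1427.
α = μs = 1.08, β = (1−μ)s = 0.06.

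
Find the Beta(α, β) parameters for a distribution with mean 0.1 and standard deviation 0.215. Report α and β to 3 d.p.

First σ² = 0.046225. Setting α = μn, β = (1−μ)n with n = α+β,
μ(1−μ)/(n+1) = 0.046225 ⇒ n+1 = 0.09/0.046225 = 1.9470 ⇒ n = 0.9470.
Hence α = 0.1×0.9470 = 0.095, β = 0.9×0.9470 = 0.852.

α = 0.095, β = 0.852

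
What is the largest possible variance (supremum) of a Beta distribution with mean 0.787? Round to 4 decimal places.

0.1676

Var = μ(1−μ)/(α+β+1), which approaches μ(1−μ) as α+β → 0.
So the supremum is μ(1−μ) = 0.787×0.213 = 0.1676.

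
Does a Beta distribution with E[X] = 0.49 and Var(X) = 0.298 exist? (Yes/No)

No

A Beta with mean μ has variance μ(1−μ)/(α+β+1) < μ(1−μ).
Here μ(1−μ) = 0.49×0.51 = 0.2499, and 0.298 ≥ 0.2499.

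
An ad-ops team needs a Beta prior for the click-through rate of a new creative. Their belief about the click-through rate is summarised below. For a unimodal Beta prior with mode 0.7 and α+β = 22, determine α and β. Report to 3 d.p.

α = 15.000, β = 7.000

Mode = (α−1)/(κ−2) with κ = α+β, so α−1 = 0.7·20 = 14.000.
α = 15.000; β = κ − α = 7.000.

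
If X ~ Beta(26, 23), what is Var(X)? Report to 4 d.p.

0.0050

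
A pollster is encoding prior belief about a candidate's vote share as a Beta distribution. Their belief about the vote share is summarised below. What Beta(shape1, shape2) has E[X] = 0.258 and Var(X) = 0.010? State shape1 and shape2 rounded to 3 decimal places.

Let s = shape1+shape2. The Beta variance is μ(1−μ)/(s+1).
So s+1 = μ(1−μ)/σ² = (0.258×0.742)/0.010 = 0.191436/0.010 = 19.1436, giving s = 18.1436.
Then shape1 = μs = 0.258×18.1436 = 4.681 and shape2 = (1−μ)s = 0.742×18.1436 = 13.463.

shape1 = 4.681, shape2 = 13.463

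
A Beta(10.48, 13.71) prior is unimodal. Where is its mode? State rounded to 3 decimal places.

0.427

With α,β > 1, mode = (α−1)/(α+β−2) = 9.48/22.19 = 0.427.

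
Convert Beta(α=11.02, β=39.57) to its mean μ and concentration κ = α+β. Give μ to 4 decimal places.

μ = 0.2178, κ = 50.59

κ = α+β = 11.02+39.57 = 50.59; μ = α/κ = 11.02/50.59 = 0.2178.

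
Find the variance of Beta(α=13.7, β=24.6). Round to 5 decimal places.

0.00585

μ = 13.7/38.3 = 0.357702; Var = μ(1−μ)/(α+β+1) = 0.2297514/39.3 = 0.00585.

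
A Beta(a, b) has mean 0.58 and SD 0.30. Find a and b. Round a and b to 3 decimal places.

a = 0.990, b = 0.717

First σ² = 0.0900. Setting a = μn, b = (1−μ)n with n = a+b,
μ(1−μ)/(n+1) = 0.0900 ⇒ n+1 = 0.2436/0.0900 = 2.7067 ⇒ n = 1.7067.
Hence a = 0.58×1.7067 = 0.990, b = 0.42×1.7067 = 0.717.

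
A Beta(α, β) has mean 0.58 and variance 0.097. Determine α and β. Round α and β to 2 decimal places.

α = 0.88, β = 0.63

Write ν = α+β; then α = μν and Var = μ(1−μ)/(ν+1).
ν = μ(1−μ)/Var − 1 = 0.2436/0.097 − 1 = 1.5113.
α = 0.58·1.5113 = 0.88, β = 0.42·1.5113 = 0.63.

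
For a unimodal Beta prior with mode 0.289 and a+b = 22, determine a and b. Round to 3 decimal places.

Since the density peak of Beta(a,b) is at (a−1)/(a+b−2),
a = 1 + 0.289(22−2) = 6.780 and b = 22 − 6.780 = 15.220.

a = 6.780, b = 15.220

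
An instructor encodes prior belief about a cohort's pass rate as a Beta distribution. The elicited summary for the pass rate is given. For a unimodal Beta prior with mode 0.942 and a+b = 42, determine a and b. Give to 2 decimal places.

a = 38.68, b = 3.32

Mode = (a−1)/(κ−2) with κ = a+b, so a−1 = 0.942·40 = 37.68.
a = 38.68; b = κ − a = 3.32.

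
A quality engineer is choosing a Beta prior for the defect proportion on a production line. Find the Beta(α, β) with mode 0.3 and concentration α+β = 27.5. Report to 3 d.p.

For α,β>1 the mode is (α−1)/(α+β−2), so α = mode·(κ−2)+1 = 0.3×25.5+1 = 8.650.
And β = (1−mode)·(κ−2)+1 = 0.7×25.5+1 = 18.850.

α = 8.650, β = 18.850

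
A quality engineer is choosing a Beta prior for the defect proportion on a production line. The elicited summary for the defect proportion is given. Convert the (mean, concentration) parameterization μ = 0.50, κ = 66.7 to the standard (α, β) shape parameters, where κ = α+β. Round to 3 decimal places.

α = 33.350, β = 33.350

Split κ in proportion μ : (1−μ): α = 0.50·66.7 = 33.350, β = 66.7 − 33.350 = 33.350.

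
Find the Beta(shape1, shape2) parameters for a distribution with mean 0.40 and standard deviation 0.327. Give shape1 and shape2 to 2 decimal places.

Variance = 0.327² = 0.106929. The moment-matching identity shape1+shape2 = μ(1−μ)/Var − 1 gives
shape1+shape2 = 0.2400/0.106929 − 1 = 1.2445, so shape1 = μ·1.2445 = 0.50 and shape2 = (1−μ)·1.2445 = 0.75.

shape1 = 0.50, shape2 = 0.75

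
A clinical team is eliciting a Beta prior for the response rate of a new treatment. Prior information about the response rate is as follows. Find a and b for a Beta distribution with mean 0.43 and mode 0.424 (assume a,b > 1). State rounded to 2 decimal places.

With s = a+b: μ = a/s and mode = (a−1)/(s−2). Eliminating a = μs,
μs − 1 = m(s−2) ⇒ s(μ−m) = 1−2m ⇒ s = 0.152/0.006 = 25.3333.
So a = μs = 10.89, b = (1−μ)s = 14.44.

a = 10.89, b = 14.44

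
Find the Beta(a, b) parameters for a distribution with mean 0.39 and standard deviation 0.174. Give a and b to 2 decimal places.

Variance = 0.174² = 0.030276. The moment-matching identity a+b = μ(1−μ)/Var − 1 gives
a+b = 0.2379/0.030276 − 1 = 6.8577, so a = μ·6.8577 = 2.67 and b = (1−μ)·6.8577 = 4.18.

a = 2.67, b = 4.18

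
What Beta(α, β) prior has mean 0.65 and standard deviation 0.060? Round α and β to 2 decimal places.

α = 40.43, β = 21.77

First σ² = 0.003600. Setting α = μn, β = (1−μ)n with n = α+β,
μ(1−μ)/(n+1) = 0.003600 ⇒ n+1 = 0.2275/0.003600 = 63.1944 ⇒ n = 62.1944.
Hence α = 0.65×62.1944 = 40.43, β = 0.35×62.1944 = 21.77.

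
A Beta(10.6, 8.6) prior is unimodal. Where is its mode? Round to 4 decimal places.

The density x^(α−1)(1−x)^(β−1) is maximised at (α−1)/(α+β−2) = 9.6/17.2 = 0.5581.

0.5581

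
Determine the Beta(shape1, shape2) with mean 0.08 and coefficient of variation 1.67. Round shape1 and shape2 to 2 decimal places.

shape1 = 0.25, shape2 = 2.87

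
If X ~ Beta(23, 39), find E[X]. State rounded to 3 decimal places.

The Beta mean is α/(α+β) = 23/(23+39) = 0.371.

0.371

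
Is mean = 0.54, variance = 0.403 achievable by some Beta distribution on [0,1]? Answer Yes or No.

No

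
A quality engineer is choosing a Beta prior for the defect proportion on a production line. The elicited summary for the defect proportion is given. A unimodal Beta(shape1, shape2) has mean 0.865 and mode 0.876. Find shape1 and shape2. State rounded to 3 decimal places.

shape1 = 59.135, shape2 = 9.229

With s = shape1+shape2: μ = shape1/s and mode = (shape1−1)/(s−2). Eliminating shape1 = μs,
μs − 1 = m(s−2) ⇒ s(μ−m) = 1−2m ⇒ s = -0.752/-0.011 = 68.3636.
So shape1 = μs = 59.135, shape2 = (1−μ)s = 9.229.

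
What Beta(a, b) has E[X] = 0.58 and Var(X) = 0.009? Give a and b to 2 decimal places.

Write ν = a+b; then a = μν and Var = μ(1−μ)/(ν+1).
ν = μ(1−μ)/Var − 1 = 0.2436/0.009 − 1 = 26.0667.
a = 0.58·26.0667 = 15.12, b = 0.42·26.0667 = 10.95.

a = 15.12, b = 10.95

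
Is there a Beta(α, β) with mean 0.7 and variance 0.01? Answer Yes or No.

A Beta with mean μ has variance μ(1−μ)/(α+β+1) < μ(1−μ).
Here μ(1−μ) = 0.7×0.3 = 0.21, and 0.01 < 0.21.

Yes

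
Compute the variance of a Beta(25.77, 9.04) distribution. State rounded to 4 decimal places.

Var = αβ/[(α+β)²(α+β+1)] = (25.77×9.04)/(34.81²×35.81) = 232.9608/43392.269741 = 0.0054.

0.0054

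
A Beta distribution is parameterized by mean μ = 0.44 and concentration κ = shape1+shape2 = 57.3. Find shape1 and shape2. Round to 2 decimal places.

shape1 = 25.21, shape2 = 32.09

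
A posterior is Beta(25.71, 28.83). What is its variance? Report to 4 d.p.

α+β = 54.54 and αβ = 741.2193, so Var = αβ/[(α+β)²(α+β+1)] = 741.2193/165209.928264 = 0.0045.

0.0045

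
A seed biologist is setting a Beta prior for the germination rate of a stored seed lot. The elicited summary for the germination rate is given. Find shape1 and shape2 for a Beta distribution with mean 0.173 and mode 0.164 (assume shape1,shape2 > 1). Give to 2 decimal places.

shape1 = 12.92, shape2 = 61.75

Let s = shape1+shape2. Mean gives shape1 = μs = 0.173s; mode gives (shape1−1)/(s−2) = 0.164.
Substituting: 0.173s − 1 = 0.164(s−2) = 0.164s − 0.328, so 0.009s = 0.672 and s = 74.6667.
Then shape1 = 0.173×74.6667 = 12.92 and shape2 = s−shape1 = 61.75.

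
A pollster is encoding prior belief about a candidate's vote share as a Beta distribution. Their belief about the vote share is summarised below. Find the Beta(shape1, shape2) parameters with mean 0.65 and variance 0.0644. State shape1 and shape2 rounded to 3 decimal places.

shape1 = 1.646, shape2 = 0.886

Write ν = shape1+shape2; then shape1 = μν and Var = μ(1−μ)/(ν+1).
ν = μ(1−μ)/Var − 1 = 0.2275/0.0644 − 1 = 2.5326.
shape1 = 0.65·2.5326 = 1.646, shape2 = 0.35·2.5326 = 0.886.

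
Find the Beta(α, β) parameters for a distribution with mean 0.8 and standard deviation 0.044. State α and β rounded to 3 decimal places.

Variance = 0.044² = 0.001936. The moment-matching identity α+β = μ(1−μ)/Var − 1 gives
α+β = 0.16/0.001936 − 1 = 81.6446, so α = μ·81.6446 = 65.316 and β = (1−μ)·81.6446 = 16.329.

α = 65.316, β = 16.329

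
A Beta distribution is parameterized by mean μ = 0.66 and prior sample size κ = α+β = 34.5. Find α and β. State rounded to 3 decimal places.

α = 22.770, β = 11.730

Split κ in proportion μ : (1−μ): α = 0.66·34.5 = 22.770, β = 34.5 − 22.770 = 11.730.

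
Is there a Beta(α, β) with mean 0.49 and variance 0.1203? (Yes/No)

Yes

A Beta with mean μ has variance μ(1−μ)/(α+β+1) < μ(1−μ).
Here μ(1−μ) = 0.49×0.51 = 0.2499, and 0.1203 < 0.2499.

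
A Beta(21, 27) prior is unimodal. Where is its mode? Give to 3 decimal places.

With α,β > 1, mode = (α−1)/(α+β−2) = 20/46 = 0.435.

0.435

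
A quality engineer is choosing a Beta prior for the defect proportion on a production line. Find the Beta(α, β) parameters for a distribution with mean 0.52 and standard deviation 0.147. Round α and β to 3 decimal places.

α = 5.486, β = 5.064

Variance = 0.147² = 0.021609. The moment-matching identity α+β = μ(1−μ)/Var − 1 gives
α+β = 0.2496/0.021609 − 1 = 10.5507, so α = μ·10.5507 = 5.486 and β = (1−μ)·10.5507 = 5.064.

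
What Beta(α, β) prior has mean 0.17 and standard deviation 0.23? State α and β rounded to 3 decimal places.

Variance = 0.23² = 0.0529. The moment-matching identity α+β = μ(1−μ)/Var − 1 gives
α+β = 0.1411/0.0529 − 1 = 1.6673, so α = μ·1.6673 = 0.283 and β = (1−μ)·1.6673 = 1.384.

α = 0.283, β = 1.384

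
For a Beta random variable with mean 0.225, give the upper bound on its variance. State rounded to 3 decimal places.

0.174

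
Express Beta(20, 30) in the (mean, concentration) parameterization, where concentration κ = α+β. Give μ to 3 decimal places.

μ = 0.400, κ = 50

κ = α+β = 20+30 = 50; μ = α/κ = 20/50 = 0.400.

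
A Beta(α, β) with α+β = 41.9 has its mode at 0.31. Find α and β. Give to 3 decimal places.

For α,β>1 the mode is (α−1)/(α+β−2), so α = mode·(κ−2)+1 = 0.31×39.9+1 = 13.369.
And β = (1−mode)·(κ−2)+1 = 0.69×39.9+1 = 28.531.

α = 13.369, β = 28.531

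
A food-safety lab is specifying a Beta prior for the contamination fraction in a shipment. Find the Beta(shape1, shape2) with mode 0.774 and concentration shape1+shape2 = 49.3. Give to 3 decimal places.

shape1 = 37.610, shape2 = 11.690

Since the density peak of Beta(shape1,shape2) is at (shape1−1)/(shape1+shape2−2),
shape1 = 1 + 0.774(49.3−2) = 37.610 and shape2 = 49.3 − 37.610 = 11.690.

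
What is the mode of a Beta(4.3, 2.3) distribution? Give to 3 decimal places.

0.717

With α,β > 1, mode = (α−1)/(α+β−2) = 3.3/4.6 = 0.717.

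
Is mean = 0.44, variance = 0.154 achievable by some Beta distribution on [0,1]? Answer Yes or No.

Yes

For any Beta, Var(X) < E[X]·(1−E[X]).
Here μ(1−μ) = 0.44×0.56 = 0.2464, and 0.154 < 0.2464.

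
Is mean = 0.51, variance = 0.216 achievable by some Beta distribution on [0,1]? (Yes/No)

Yes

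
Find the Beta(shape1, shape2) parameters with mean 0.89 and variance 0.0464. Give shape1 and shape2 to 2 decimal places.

Write ν = shape1+shape2; then shape1 = μν and Var = μ(1−μ)/(ν+1).
ν = μ(1−μ)/Var − 1 = 0.0979/0.0464 − 1 = 1.1099.
shape1 = 0.89·1.1099 = 0.99, shape2 = 0.11·1.1099 = 0.12.

shape1 = 0.99, shape2 = 0.12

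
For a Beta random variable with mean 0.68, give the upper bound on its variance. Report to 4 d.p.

0.2176

Var = μ(1−μ)/(α+β+1), which approaches μ(1−μ) as α+β → 0.
So the supremum is μ(1−μ) = 0.68×0.32 = 0.2176.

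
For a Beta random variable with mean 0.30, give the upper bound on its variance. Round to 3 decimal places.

0.210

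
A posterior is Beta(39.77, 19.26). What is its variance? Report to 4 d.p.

0.0037

α+β = 59.03 and αβ = 765.9702, so Var = αβ/[(α+β)²(α+β+1)] = 765.9702/209176.990227 = 0.0037.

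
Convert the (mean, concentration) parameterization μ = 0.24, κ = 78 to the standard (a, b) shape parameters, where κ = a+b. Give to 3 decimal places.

a = μκ = 0.24×78 = 18.720 and b = (1−μ)κ = 0.76×78 = 59.280.

a = 18.720, b = 59.280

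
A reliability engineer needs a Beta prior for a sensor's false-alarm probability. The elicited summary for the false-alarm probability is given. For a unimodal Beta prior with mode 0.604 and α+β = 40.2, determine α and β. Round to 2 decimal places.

α = 24.07, β = 16.13

Since the density peak of Beta(α,β) is at (α−1)/(α+β−2),
α = 1 + 0.604(40.2−2) = 24.07 and β = 40.2 − 24.07 = 16.13.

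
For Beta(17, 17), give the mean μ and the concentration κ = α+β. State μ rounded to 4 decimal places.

κ = α+β = 17+17 = 34; μ = α/κ = 17/34 = 0.5000.

μ = 0.5000, κ = 34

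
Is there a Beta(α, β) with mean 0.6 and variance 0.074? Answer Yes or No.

Yes

The Beta variance bound is σ² < μ(1−μ).
Here μ(1−μ) = 0.6×0.4 = 0.24, and 0.074 < 0.24.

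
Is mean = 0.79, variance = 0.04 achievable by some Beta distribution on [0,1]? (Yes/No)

Yes

For any Beta, Var(X) < E[X]·(1−E[X]).
Here μ(1−μ) = 0.79×0.21 = 0.1659, and 0.04 < 0.1659.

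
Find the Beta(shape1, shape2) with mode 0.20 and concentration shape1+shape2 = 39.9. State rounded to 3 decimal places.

shape1 = 8.580, shape2 = 31.320

For shape1,shape2>1 the mode is (shape1−1)/(shape1+shape2−2), so shape1 = mode·(κ−2)+1 = 0.20×37.9+1 = 8.580.
And shape2 = (1−mode)·(κ−2)+1 = 0.80×37.9+1 = 31.320.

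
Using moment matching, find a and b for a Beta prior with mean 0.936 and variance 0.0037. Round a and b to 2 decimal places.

a = 14.22, b = 0.97

By moment matching, a+b = μ(1−μ)/σ² − 1 = (0.936·0.064)/0.0037 − 1 = 16.1903 − 1 = 15.1903.
Since a/(a+b) = μ, a = 0.936·15.1903 = 14.22 and b = 0.064·15.1903 = 0.97.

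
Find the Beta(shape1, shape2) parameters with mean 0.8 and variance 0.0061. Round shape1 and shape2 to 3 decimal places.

shape1 = 20.184, shape2 = 5.046

Write ν = shape1+shape2; then shape1 = μν and Var = μ(1−μ)/(ν+1).
ν = μ(1−μ)/Var − 1 = 0.16/0.0061 − 1 = 25.2295.
shape1 = 0.8·25.2295 = 20.184, shape2 = 0.2·25.2295 = 5.046.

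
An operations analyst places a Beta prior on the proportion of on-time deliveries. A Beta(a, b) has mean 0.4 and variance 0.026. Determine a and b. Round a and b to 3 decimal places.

By moment matching, a+b = μ(1−μ)/σ² − 1 = (0.4·0.6)/0.026 − 1 = 9.2308 − 1 = 8.2308.
Since a/(a+b) = μ, a = 0.4·8.2308 = 3.292 and b = 0.6·8.2308 = 4.938.

a = 3.292, b = 4.938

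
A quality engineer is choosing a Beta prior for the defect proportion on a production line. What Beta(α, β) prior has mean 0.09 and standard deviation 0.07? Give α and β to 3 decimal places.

α = 1.414, β = 14.300

First σ² = 0.0049. Setting α = μn, β = (1−μ)n with n = α+β,
μ(1−μ)/(n+1) = 0.0049 ⇒ n+1 = 0.0819/0.0049 = 16.7143 ⇒ n = 15.7143.
Hence α = 0.09×15.7143 = 1.414, β = 0.91×15.7143 = 14.300.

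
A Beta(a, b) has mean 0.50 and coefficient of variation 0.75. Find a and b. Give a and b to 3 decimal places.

Var = (CV·μ)² = (0.75×0.50)² = 0.140625.
a+b = μ(1−μ)/Var − 1 = 0.2500/0.140625 − 1 = 0.7778.
Thus a = 0.50·0.7778 = 0.389 and b = 0.50·0.7778 = 0.389.

a = 0.389, b = 0.389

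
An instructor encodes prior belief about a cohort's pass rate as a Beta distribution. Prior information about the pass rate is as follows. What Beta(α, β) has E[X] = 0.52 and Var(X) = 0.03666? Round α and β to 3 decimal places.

α = 3.020, β = 2.788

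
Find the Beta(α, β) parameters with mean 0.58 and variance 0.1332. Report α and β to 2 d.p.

α = 0.48, β = 0.35

Write ν = α+β; then α = μν and Var = μ(1−μ)/(ν+1).
ν = μ(1−μ)/Var − 1 = 0.2436/0.1332 − 1 = 0.8288.
α = 0.58·0.8288 = 0.48, β = 0.42·0.8288 = 0.35.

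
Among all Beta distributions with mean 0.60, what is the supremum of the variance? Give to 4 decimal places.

0.2400

Var = μ(1−μ)/(α+β+1), which approaches μ(1−μ) as α+β → 0.
So the supremum is μ(1−μ) = 0.60×0.40 = 0.2400.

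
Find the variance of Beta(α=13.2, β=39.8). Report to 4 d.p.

0.0035

Var = αβ/[(α+β)²(α+β+1)] = (13.2×39.8)/(53.0²×54.0) = 525.36/151686.000 = 0.0035.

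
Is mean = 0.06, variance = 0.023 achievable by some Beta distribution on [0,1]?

Yes

A Beta with mean μ has variance μ(1−μ)/(α+β+1) < μ(1−μ).
Here μ(1−μ) = 0.06×0.94 = 0.0564, and 0.023 < 0.0564.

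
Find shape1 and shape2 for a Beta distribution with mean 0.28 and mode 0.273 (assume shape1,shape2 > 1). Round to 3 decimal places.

shape1 = 18.160, shape2 = 46.697

With s = shape1+shape2: μ = shape1/s and mode = (shape1−1)/(s−2). Eliminating shape1 = μs,
μs − 1 = m(s−2) ⇒ s(μ−m) = 1−2m ⇒ s = 0.454/0.007 = 64.8571.
So shape1 = μs = 18.160, shape2 = (1−μ)s = 46.697.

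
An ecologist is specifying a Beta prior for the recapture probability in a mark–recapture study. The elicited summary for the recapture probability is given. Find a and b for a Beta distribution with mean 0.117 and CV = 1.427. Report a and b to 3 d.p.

a = 0.317, b = 2.390

σ = CV·μ = 1.427×0.117 = 0.16696, so σ² = 0.027875.
s+1 = μ(1−μ)/σ² = 0.103311/0.027875 = 3.7062, so s = a+b = 2.7062.
a = μs = 0.317, b = (1−μ)s = 2.390.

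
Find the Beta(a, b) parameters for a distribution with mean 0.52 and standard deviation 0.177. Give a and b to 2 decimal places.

σ² = 0.177² = 0.031329.
With s = a+b, Var = μ(1−μ)/(s+1), so s+1 = (0.52×0.48)/0.031329 = 7.9671 and s = 6.9671.
a = μs = 3.62, b = (1−μ)s = 3.34.

a = 3.62, b = 3.34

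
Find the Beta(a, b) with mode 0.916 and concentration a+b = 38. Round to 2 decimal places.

Mode = (a−1)/(κ−2) with κ = a+b, so a−1 = 0.916·36 = 32.98.
a = 33.98; b = κ − a = 4.02.

a = 33.98, b = 4.02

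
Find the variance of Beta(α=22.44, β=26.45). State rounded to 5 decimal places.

μ = 22.44/48.89 = 0.458990; Var = μ(1−μ)/(α+β+1) = 0.2483181/49.89 = 0.00498.

0.00498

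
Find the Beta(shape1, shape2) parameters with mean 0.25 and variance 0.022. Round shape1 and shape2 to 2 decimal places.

Write ν = shape1+shape2; then shape1 = μν and Var = μ(1−μ)/(ν+1).
ν = μ(1−μ)/Var − 1 = 0.1875/0.022 − 1 = 7.5227.
shape1 = 0.25·7.5227 = 1.88, shape2 = 0.75·7.5227 = 5.64.

shape1 = 1.88, shape2 = 5.64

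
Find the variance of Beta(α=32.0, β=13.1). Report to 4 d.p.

0.0045

α+β = 45.1 and αβ = 419.20, so Var = αβ/[(α+β)²(α+β+1)] = 419.20/93767.861 = 0.0045.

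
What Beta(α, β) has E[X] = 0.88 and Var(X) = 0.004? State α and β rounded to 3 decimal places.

α = 22.352, β = 3.048

Write ν = α+β; then α = μν and Var = μ(1−μ)/(ν+1).
ν = μ(1−μ)/Var − 1 = 0.1056/0.004 − 1 = 25.4000.
α = 0.88·25.4000 = 22.352, β = 0.12·25.4000 = 3.048.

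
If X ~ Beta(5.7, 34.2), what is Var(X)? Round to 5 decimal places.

0.00299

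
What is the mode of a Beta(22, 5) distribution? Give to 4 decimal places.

The density x^(α−1)(1−x)^(β−1) is maximised at (α−1)/(α+β−2) = 21/25 = 0.8400.

0.8400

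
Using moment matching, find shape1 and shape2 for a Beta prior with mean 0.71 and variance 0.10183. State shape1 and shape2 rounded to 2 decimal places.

By moment matching, shape1+shape2 = μ(1−μ)/σ² − 1 = (0.71·0.29)/0.10183 − 1 = 2.0220 − 1 = 1.0220.
Since shape1/(shape1+shape2) = μ, shape1 = 0.71·1.0220 = 0.73 and shape2 = 0.29·1.0220 = 0.30.

shape1 = 0.73, shape2 = 0.30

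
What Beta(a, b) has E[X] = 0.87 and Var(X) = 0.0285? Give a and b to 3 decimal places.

a = 2.583, b = 0.386

By moment matching, a+b = μ(1−μ)/σ² − 1 = (0.87·0.13)/0.0285 − 1 = 3.9684 − 1 = 2.9684.
Since a/(a+b) = μ, a = 0.87·2.9684 = 2.583 and b = 0.13·2.9684 = 0.386.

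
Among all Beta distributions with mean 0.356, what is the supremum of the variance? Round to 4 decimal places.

0.2293

Var = μ(1−μ)/(α+β+1), which approaches μ(1−μ) as α+β → 0.
So the supremum is μ(1−μ) = 0.356×0.644 = 0.2293.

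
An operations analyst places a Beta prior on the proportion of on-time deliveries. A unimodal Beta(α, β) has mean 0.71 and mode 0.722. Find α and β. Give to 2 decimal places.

α = 26.27, β = 10.73

With s = α+β: μ = α/s and mode = (α−1)/(s−2). Eliminating α = μs,
μs − 1 = m(s−2) ⇒ s(μ−m) = 1−2m ⇒ s = -0.444/-0.012 = 37.0000.
So α = μs = 26.27, β = (1−μ)s = 10.73.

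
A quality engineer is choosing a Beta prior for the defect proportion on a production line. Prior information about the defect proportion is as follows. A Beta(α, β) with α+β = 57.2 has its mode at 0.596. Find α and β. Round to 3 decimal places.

α = 33.899, β = 23.301

For α,β>1 the mode is (α−1)/(α+β−2), so α = mode·(κ−2)+1 = 0.596×55.2+1 = 33.899.
And β = (1−mode)·(κ−2)+1 = 0.404×55.2+1 = 23.301.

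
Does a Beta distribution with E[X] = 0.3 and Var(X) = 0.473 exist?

No

The Beta variance bound is σ² < μ(1−μ).
Here μ(1−μ) = 0.3×0.7 = 0.21, and 0.473 ≥ 0.21.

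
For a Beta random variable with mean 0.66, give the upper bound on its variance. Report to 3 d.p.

Var = μ(1−μ)/(α+β+1), which approaches μ(1−μ) as α+β → 0.
So the supremum is μ(1−μ) = 0.66×0.34 = 0.224.

0.224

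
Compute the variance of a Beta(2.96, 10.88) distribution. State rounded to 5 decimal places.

α+β = 13.84 and αβ = 32.2048, so Var = αβ/[(α+β)²(α+β+1)] = 32.2048/2842.536704 = 0.01133.

0.01133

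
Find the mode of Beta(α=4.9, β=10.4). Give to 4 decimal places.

0.2932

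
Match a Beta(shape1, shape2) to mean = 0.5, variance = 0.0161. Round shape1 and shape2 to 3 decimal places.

Write ν = shape1+shape2; then shape1 = μν and Var = μ(1−μ)/(ν+1).
ν = μ(1−μ)/Var − 1 = 0.25/0.0161 − 1 = 14.5280.
shape1 = 0.5·14.5280 = 7.264, shape2 = 0.5·14.5280 = 7.264.

shape1 = 7.264, shape2 = 7.264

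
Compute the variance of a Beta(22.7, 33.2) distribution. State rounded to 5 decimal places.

0.00424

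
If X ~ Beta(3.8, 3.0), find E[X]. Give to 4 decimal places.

0.5588

E[X] = α/(α+β) = 3.8/6.8 = 0.5588.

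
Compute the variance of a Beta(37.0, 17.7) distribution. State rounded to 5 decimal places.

μ = 37.0/54.7 = 0.676417; Var = μ(1−μ)/(α+β+1) = 0.2188771/55.7 = 0.00393.

0.00393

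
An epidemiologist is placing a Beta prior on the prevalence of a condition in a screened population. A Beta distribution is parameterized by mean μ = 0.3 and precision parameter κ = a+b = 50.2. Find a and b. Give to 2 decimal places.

a = μκ = 0.3×50.2 = 15.06 and b = (1−μ)κ = 0.7×50.2 = 35.14.

a = 15.06, b = 35.14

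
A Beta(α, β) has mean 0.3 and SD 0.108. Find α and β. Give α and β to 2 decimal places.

σ² = 0.108² = 0.011664.
With s = α+β, Var = μ(1−μ)/(s+1), so s+1 = (0.3×0.7)/0.011664 = 18.0041 and s = 17.0041.
α = μs = 5.10, β = (1−μ)s = 11.90.

α = 5.10, β = 11.90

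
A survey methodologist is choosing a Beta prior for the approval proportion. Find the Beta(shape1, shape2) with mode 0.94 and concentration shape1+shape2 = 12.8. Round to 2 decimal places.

Since the density peak of Beta(shape1,shape2) is at (shape1−1)/(shape1+shape2−2),
shape1 = 1 + 0.94(12.8−2) = 11.15 and shape2 = 12.8 − 11.15 = 1.65.

shape1 = 11.15, shape2 = 1.65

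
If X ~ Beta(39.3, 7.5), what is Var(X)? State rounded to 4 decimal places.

0.0028

μ = 39.3/46.8 = 0.839744; Var = μ(1−μ)/(α+β+1) = 0.1345743/47.8 = 0.0028.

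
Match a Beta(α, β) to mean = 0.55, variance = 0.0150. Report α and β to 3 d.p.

α = 8.525, β = 6.975

Write ν = α+β; then α = μν and Var = μ(1−μ)/(ν+1).
ν = μ(1−μ)/Var − 1 = 0.2475/0.0150 − 1 = 15.5000.
α = 0.55·15.5000 = 8.525, β = 0.45·15.5000 = 6.975.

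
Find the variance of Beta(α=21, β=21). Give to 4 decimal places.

α+β = 42 and αβ = 441, so Var = αβ/[(α+β)²(α+β+1)] = 441/75852 = 0.0058.

0.0058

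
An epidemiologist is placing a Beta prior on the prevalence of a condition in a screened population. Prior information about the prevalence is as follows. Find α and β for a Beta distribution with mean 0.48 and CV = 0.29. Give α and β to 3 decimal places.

Var = (CV·μ)² = (0.29×0.48)² = 0.019377.
α+β = μ(1−μ)/Var − 1 = 0.2496/0.019377 − 1 = 11.8815.
Thus α = 0.48·11.8815 = 5.703 and β = 0.52·11.8815 = 6.178.

α = 5.703, β = 6.178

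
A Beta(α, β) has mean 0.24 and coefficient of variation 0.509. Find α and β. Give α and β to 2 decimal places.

Var = (CV·μ)² = (0.509×0.24)² = 0.014923.
α+β = μ(1−μ)/Var − 1 = 0.1824/0.014923 − 1 = 11.2227.
Thus α = 0.24·11.2227 = 2.69 and β = 0.76·11.2227 = 8.53.

α = 2.69, β = 8.53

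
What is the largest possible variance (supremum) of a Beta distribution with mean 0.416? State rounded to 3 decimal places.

0.243

Var = μ(1−μ)/(α+β+1), which approaches μ(1−μ) as α+β → 0.
So the supremum is μ(1−μ) = 0.416×0.584 = 0.243.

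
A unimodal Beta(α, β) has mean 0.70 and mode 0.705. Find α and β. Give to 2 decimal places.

Let s = α+β. Mean gives α = μs = 0.70s; mode gives (α−1)/(s−2) = 0.705.
Substituting: 0.70s − 1 = 0.705(s−2) = 0.705s − 1.410, so -0.005s = -0.410 and s = 82.0000.
Then α = 0.70×82.0000 = 57.40 and β = s−α = 24.60.

α = 57.40, β = 24.60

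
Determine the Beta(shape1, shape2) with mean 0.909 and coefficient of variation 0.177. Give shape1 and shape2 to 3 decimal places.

σ = CV·μ = 0.177×0.909 = 0.16089, so σ² = 0.025887.
s+1 = μ(1−μ)/σ² = 0.082719/0.025887 = 3.1954, so s = shape1+shape2 = 2.1954.
shape1 = μs = 1.996, shape2 = (1−μ)s = 0.200.

shape1 = 1.996, shape2 = 0.200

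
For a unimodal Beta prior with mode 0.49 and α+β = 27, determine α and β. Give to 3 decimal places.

α = 13.250, β = 13.750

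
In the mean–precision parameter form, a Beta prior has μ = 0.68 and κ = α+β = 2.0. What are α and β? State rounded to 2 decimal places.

α = μκ = 0.68×2.0 = 1.36 and β = (1−μ)κ = 0.32×2.0 = 0.64.

α = 1.36, β = 0.64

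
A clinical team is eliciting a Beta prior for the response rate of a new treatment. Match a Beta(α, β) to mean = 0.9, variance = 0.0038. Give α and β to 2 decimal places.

Let s = α+β. The Beta variance is μ(1−μ)/(s+1).
So s+1 = μ(1−μ)/σ² = (0.9×0.1)/0.0038 = 0.09/0.0038 = 23.6842, giving s = 22.6842.
Then α = μs = 0.9×22.6842 = 20.42 and β = (1−μ)s = 0.1×22.6842 = 2.27.

α = 20.42, β = 2.27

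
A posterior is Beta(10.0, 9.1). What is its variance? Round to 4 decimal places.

α+β = 19.1 and αβ = 91.00, so Var = αβ/[(α+β)²(α+β+1)] = 91.00/7332.681 = 0.0124.

0.0124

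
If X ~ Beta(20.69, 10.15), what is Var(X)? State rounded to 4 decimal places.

0.0069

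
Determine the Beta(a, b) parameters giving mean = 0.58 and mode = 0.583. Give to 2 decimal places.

a = 32.09, b = 23.24

With s = a+b: μ = a/s and mode = (a−1)/(s−2). Eliminating a = μs,
μs − 1 = m(s−2) ⇒ s(μ−m) = 1−2m ⇒ s = -0.166/-0.003 = 55.3333.
So a = μs = 32.09, b = (1−μ)s = 23.24.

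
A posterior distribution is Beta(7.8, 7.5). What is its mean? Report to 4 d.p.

The Beta mean is α/(α+β) = 7.8/(7.8+7.5) = 0.5098.

0.5098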